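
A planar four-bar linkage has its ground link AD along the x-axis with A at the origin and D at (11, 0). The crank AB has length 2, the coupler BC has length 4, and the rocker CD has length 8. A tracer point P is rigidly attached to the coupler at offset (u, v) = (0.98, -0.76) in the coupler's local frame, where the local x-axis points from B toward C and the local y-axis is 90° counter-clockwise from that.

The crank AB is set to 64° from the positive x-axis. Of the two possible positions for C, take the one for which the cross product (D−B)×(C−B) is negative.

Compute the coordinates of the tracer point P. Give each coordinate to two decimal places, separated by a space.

0.81 0.56

A=(0,0), D=(11.00,0)
B = A + 2.00·(cos64°, sin64°) = (0.8767, 1.7976)
|BD| = 10.2816
circle(B,4.00) ∩ circle(D,8.00): a=2.8065, h=2.8501
  candidates: C₊=(4.1384,4.1131) cross=29.304; C₋=(3.1418,-1.4993) cross=-29.304
  mode - wants cross < 0 → take C=(3.1418,-1.4993) (cross=-29.304)
ex = (C−B)/|BC| = (0.5663,-0.8242); ey = (0.8242,0.5663)
P = B + 0.98·ex + -0.76·ey = (0.8053,0.5595)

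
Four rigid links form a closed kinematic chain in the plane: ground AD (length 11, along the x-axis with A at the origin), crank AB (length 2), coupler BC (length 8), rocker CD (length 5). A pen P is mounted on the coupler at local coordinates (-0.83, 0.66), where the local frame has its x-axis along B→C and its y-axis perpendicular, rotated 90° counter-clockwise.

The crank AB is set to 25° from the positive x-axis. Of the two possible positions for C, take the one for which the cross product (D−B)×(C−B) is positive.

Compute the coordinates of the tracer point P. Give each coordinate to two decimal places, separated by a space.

A=(0,0), D=(11.00,0)
B = A + 2.00·(cos25°, sin25°) = (1.8126, 0.8452)
|BD| = 9.2262
circle(B,8.00) ∩ circle(D,5.00): a=6.7266, h=4.3304
  candidates: C₊=(8.9077,4.5412) cross=39.953; C₋=(8.1143,-4.0832) cross=-39.953
  mode + wants cross > 0 → take C=(8.9077,4.5412) (cross=39.953)
ex = (C−B)/|BC| = (0.8869,0.4620); ey = (-0.4620,0.8869)
P = B + -0.83·ex + 0.66·ey = (0.7716,1.0471)

0.77 1.05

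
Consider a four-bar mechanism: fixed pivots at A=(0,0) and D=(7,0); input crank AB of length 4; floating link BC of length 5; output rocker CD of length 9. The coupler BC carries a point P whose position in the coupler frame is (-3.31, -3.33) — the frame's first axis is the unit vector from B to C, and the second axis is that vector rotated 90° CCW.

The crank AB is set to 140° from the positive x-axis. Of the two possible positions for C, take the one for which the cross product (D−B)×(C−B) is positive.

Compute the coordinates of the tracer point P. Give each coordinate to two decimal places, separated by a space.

A=(0,0), D=(7.00,0)
B = A + 4.00·(cos140°, sin140°) = (-3.0642, 2.5712)
|BD| = 10.3874
circle(B,5.00) ∩ circle(D,9.00): a=2.4981, h=4.3312
  candidates: C₊=(0.4283,6.1492) cross=44.990; C₋=(-1.7159,-2.2436) cross=-44.990
  mode + wants cross > 0 → take C=(0.4283,6.1492) (cross=44.990)
ex = (C−B)/|BC| = (0.6985,0.7156); ey = (-0.7156,0.6985)
P = B + -3.31·ex + -3.33·ey = (-2.9932,-2.1235)

-2.99 -2.12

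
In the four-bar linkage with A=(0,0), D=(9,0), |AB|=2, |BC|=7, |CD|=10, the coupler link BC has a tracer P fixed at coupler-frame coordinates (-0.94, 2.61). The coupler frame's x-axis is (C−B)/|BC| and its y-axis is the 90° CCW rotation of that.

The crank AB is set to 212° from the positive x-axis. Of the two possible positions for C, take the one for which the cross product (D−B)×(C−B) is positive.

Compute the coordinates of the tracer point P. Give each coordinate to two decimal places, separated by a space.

A=(0,0), D=(9.00,0)
B = A + 2.00·(cos212°, sin212°) = (-1.6961, -1.0598)
|BD| = 10.7485
circle(B,7.00) ∩ circle(D,10.00): a=3.0018, h=6.3237
  candidates: C₊=(0.6675,5.5290) cross=67.970; C₋=(1.9146,-7.0567) cross=-67.970
  mode + wants cross > 0 → take C=(0.6675,5.5290) (cross=67.970)
ex = (C−B)/|BC| = (0.3377,0.9413); ey = (-0.9413,0.3377)
P = B + -0.94·ex + 2.61·ey = (-4.4702,-1.0633)

-4.47 -1.06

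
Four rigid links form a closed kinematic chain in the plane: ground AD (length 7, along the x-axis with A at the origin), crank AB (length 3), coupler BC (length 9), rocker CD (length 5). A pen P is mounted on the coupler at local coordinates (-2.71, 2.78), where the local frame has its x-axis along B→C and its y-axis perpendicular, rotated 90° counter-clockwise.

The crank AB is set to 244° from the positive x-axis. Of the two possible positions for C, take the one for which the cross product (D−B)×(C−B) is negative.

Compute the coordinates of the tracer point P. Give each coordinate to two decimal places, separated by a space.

-3.23 0.68

A=(0,0), D=(7.00,0)
B = A + 3.00·(cos244°, sin244°) = (-1.3151, -2.6964)
|BD| = 8.7414
circle(B,9.00) ∩ circle(D,5.00): a=7.5738, h=4.8618
  candidates: C₊=(4.3897,4.2646) cross=42.499; C₋=(7.3891,-4.9848) cross=-42.499
  mode - wants cross < 0 → take C=(7.3891,-4.9848) (cross=-42.499)
ex = (C−B)/|BC| = (0.9671,-0.2543); ey = (0.2543,0.9671)
P = B + -2.71·ex + 2.78·ey = (-3.2292,0.6813)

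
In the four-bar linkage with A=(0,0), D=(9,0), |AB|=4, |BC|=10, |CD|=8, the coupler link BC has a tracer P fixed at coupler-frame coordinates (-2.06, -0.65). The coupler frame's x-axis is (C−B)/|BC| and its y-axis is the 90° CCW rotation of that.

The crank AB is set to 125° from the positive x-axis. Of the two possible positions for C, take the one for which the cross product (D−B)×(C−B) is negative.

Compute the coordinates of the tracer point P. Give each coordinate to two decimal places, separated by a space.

A=(0,0), D=(9.00,0)
B = A + 4.00·(cos125°, sin125°) = (-2.2943, 3.2766)
|BD| = 11.7600
circle(B,10.00) ∩ circle(D,8.00): a=7.4106, h=6.7144
  candidates: C₊=(6.6936,7.6603) cross=78.961; C₋=(2.9521,-5.2367) cross=-78.961
  mode - wants cross < 0 → take C=(2.9521,-5.2367) (cross=-78.961)
ex = (C−B)/|BC| = (0.5246,-0.8513); ey = (0.8513,0.5246)
P = B + -2.06·ex + -0.65·ey = (-3.9284,4.6893)

-3.93 4.69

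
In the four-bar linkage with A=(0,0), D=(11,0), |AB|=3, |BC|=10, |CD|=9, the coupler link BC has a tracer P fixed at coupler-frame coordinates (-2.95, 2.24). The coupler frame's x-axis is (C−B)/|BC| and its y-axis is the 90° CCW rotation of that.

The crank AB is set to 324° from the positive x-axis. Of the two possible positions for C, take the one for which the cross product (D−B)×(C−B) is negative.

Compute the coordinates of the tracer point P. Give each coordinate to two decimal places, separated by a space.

1.94 1.91

A=(0,0), D=(11.00,0)
B = A + 3.00·(cos324°, sin324°) = (2.4271, -1.7634)
|BD| = 8.7524
circle(B,10.00) ∩ circle(D,9.00): a=5.4616, h=8.3768
  candidates: C₊=(6.0890,7.5420) cross=73.317; C₋=(9.4644,-8.8680) cross=-73.317
  mode - wants cross < 0 → take C=(9.4644,-8.8680) (cross=-73.317)
ex = (C−B)/|BC| = (0.7037,-0.7105); ey = (0.7105,0.7037)
P = B + -2.95·ex + 2.24·ey = (1.9425,1.9089)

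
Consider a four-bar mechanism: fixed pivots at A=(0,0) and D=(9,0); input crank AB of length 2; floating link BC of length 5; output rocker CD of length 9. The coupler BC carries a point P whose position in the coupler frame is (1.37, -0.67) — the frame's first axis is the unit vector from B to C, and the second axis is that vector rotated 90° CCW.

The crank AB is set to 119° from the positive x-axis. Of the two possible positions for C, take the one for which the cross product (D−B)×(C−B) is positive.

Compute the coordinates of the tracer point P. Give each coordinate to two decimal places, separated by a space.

A=(0,0), D=(9.00,0)
B = A + 2.00·(cos119°, sin119°) = (-0.9696, 1.7492)
|BD| = 10.1219
circle(B,5.00) ∩ circle(D,9.00): a=2.2947, h=4.4423
  candidates: C₊=(2.0582,5.7282) cross=44.965; C₋=(0.5228,-3.0228) cross=-44.965
  mode + wants cross > 0 → take C=(2.0582,5.7282) (cross=44.965)
ex = (C−B)/|BC| = (0.6056,0.7958); ey = (-0.7958,0.6056)
P = B + 1.37·ex + -0.67·ey = (0.3932,2.4337)

0.39 2.43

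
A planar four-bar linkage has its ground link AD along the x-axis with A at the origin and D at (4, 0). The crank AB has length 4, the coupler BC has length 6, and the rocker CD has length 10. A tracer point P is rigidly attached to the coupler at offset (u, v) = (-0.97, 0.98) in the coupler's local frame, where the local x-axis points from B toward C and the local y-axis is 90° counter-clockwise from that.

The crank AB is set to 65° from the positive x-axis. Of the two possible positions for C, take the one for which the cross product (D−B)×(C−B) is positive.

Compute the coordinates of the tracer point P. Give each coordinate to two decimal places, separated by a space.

0.79 2.58

A=(0,0), D=(4.00,0)
B = A + 4.00·(cos65°, sin65°) = (1.6905, 3.6252)
|BD| = 4.2984
circle(B,6.00) ∩ circle(D,10.00): a=-5.2954, h=2.8211
  candidates: C₊=(1.2245,9.6071) cross=12.126; C₋=(-3.5340,6.5756) cross=-12.126
  mode + wants cross > 0 → take C=(1.2245,9.6071) (cross=12.126)
ex = (C−B)/|BC| = (-0.0777,0.9970); ey = (-0.9970,-0.0777)
P = B + -0.97·ex + 0.98·ey = (0.7888,2.5821)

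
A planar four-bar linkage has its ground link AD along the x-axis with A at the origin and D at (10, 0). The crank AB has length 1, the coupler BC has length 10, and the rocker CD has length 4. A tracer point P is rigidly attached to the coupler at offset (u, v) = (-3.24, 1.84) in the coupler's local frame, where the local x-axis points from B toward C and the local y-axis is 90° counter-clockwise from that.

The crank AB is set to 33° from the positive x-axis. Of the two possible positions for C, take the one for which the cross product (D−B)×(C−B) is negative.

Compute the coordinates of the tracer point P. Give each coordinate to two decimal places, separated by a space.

-1.21 3.65

A=(0,0), D=(10.00,0)
B = A + 1.00·(cos33°, sin33°) = (0.8387, 0.5446)
|BD| = 9.1775
circle(B,10.00) ∩ circle(D,4.00): a=9.1652, h=4.0000
  candidates: C₊=(10.2251,3.9937) cross=36.710; C₋=(9.7503,-3.9922) cross=-36.710
  mode - wants cross < 0 → take C=(9.7503,-3.9922) (cross=-36.710)
ex = (C−B)/|BC| = (0.8912,-0.4537); ey = (0.4537,0.8912)
P = B + -3.24·ex + 1.84·ey = (-1.2139,3.6543)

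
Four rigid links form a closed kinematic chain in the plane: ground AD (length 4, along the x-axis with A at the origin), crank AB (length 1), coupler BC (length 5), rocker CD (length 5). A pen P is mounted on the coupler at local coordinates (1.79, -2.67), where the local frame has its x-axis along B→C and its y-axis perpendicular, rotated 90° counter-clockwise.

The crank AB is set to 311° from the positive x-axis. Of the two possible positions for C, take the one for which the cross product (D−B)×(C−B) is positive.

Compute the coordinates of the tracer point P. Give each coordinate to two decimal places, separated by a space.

A=(0,0), D=(4.00,0)
B = A + 1.00·(cos311°, sin311°) = (0.6561, -0.7547)
|BD| = 3.4281
circle(B,5.00) ∩ circle(D,5.00): a=1.7140, h=4.6970
  candidates: C₊=(1.2939,4.2044) cross=16.102; C₋=(3.3621,-4.9591) cross=-16.102
  mode + wants cross > 0 → take C=(1.2939,4.2044) (cross=16.102)
ex = (C−B)/|BC| = (0.1276,0.9918); ey = (-0.9918,0.1276)
P = B + 1.79·ex + -2.67·ey = (3.5326,0.6800)

3.53 0.68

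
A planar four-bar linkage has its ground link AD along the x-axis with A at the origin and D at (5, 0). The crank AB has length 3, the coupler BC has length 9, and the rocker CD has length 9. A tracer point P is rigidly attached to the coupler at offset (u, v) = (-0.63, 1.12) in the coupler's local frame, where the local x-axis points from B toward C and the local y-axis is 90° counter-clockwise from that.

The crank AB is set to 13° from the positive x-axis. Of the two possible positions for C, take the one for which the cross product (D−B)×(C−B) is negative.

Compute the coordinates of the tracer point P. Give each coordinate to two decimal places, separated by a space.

A=(0,0), D=(5.00,0)
B = A + 3.00·(cos13°, sin13°) = (2.9231, 0.6749)
|BD| = 2.1838
circle(B,9.00) ∩ circle(D,9.00): a=1.0919, h=8.9335
  candidates: C₊=(6.7223,8.8337) cross=19.509; C₋=(1.2008,-8.1588) cross=-19.509
  mode - wants cross < 0 → take C=(1.2008,-8.1588) (cross=-19.509)
ex = (C−B)/|BC| = (-0.1914,-0.9815); ey = (0.9815,-0.1914)
P = B + -0.63·ex + 1.12·ey = (4.1430,1.0789)

4.14 1.08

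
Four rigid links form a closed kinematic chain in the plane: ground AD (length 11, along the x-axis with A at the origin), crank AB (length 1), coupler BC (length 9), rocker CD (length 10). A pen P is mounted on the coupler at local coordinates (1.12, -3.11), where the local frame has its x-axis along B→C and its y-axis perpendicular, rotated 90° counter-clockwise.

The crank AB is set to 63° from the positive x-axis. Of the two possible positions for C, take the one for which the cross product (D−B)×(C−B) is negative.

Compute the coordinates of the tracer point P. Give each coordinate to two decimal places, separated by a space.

A=(0,0), D=(11.00,0)
B = A + 1.00·(cos63°, sin63°) = (0.4540, 0.8910)
|BD| = 10.5836
circle(B,9.00) ∩ circle(D,10.00): a=4.3942, h=7.8544
  candidates: C₊=(5.4938,8.3476) cross=83.127; C₋=(4.1713,-7.3054) cross=-83.127
  mode - wants cross < 0 → take C=(4.1713,-7.3054) (cross=-83.127)
ex = (C−B)/|BC| = (0.4130,-0.9107); ey = (0.9107,0.4130)
P = B + 1.12·ex + -3.11·ey = (-1.9157,-1.4135)

-1.92 -1.41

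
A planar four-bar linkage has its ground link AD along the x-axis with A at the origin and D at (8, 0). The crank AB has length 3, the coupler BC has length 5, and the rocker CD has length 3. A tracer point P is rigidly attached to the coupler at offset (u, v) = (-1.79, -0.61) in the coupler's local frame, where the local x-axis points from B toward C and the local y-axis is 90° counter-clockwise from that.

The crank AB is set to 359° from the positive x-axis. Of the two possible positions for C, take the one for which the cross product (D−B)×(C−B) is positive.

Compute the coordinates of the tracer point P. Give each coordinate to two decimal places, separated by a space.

A=(0,0), D=(8.00,0)
B = A + 3.00·(cos359°, sin359°) = (2.9995, -0.0524)
|BD| = 5.0007
circle(B,5.00) ∩ circle(D,3.00): a=4.1001, h=2.8616
  candidates: C₊=(7.0695,2.8520) cross=14.310; C₋=(7.1294,-2.8709) cross=-14.310
  mode + wants cross > 0 → take C=(7.0695,2.8520) (cross=14.310)
ex = (C−B)/|BC| = (0.8140,0.5809); ey = (-0.5809,0.8140)
P = B + -1.79·ex + -0.61·ey = (1.8968,-1.5887)

1.90 -1.59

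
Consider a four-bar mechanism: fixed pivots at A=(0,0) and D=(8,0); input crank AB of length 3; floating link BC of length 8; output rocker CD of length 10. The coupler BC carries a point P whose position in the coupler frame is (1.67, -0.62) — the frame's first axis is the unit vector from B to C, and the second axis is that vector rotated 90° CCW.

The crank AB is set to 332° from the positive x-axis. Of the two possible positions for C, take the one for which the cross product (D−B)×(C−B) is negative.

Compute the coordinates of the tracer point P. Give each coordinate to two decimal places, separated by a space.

A=(0,0), D=(8.00,0)
B = A + 3.00·(cos332°, sin332°) = (2.6488, -1.4084)
|BD| = 5.5334
circle(B,8.00) ∩ circle(D,10.00): a=-0.4863, h=7.9852
  candidates: C₊=(0.1461,6.1900) cross=44.185; C₋=(4.2111,-9.2544) cross=-44.185
  mode - wants cross < 0 → take C=(4.2111,-9.2544) (cross=-44.185)
ex = (C−B)/|BC| = (0.1953,-0.9807); ey = (0.9807,0.1953)
P = B + 1.67·ex + -0.62·ey = (2.3669,-3.1673)

2.37 -3.17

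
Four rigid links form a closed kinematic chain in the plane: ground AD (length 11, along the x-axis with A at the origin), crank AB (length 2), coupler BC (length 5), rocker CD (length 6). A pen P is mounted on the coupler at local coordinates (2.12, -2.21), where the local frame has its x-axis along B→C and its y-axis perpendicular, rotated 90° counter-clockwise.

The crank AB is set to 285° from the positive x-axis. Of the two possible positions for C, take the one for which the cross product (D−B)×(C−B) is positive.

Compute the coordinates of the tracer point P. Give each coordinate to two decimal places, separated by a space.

A=(0,0), D=(11.00,0)
B = A + 2.00·(cos285°, sin285°) = (0.5176, -1.9319)
|BD| = 10.6589
circle(B,5.00) ∩ circle(D,6.00): a=4.8134, h=1.3531
  candidates: C₊=(5.0061,0.2712) cross=14.422; C₋=(5.4966,-2.3901) cross=-14.422
  mode + wants cross > 0 → take C=(5.0061,0.2712) (cross=14.422)
ex = (C−B)/|BC| = (0.8977,0.4406); ey = (-0.4406,0.8977)
P = B + 2.12·ex + -2.21·ey = (3.3945,-2.9817)

3.39 -2.98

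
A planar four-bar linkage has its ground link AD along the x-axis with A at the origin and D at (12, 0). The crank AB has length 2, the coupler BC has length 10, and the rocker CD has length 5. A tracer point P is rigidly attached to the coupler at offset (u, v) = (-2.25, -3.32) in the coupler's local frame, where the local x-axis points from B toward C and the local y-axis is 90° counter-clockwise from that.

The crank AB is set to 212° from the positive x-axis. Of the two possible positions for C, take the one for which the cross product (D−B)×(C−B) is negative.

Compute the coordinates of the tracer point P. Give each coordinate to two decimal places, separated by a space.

A=(0,0), D=(12.00,0)
B = A + 2.00·(cos212°, sin212°) = (-1.6961, -1.0598)
|BD| = 13.7370
circle(B,10.00) ∩ circle(D,5.00): a=9.5984, h=2.8056
  candidates: C₊=(7.6572,2.4779) cross=38.541; C₋=(8.0901,-3.1165) cross=-38.541
  mode - wants cross < 0 → take C=(8.0901,-3.1165) (cross=-38.541)
ex = (C−B)/|BC| = (0.9786,-0.2057); ey = (0.2057,0.9786)
P = B + -2.25·ex + -3.32·ey = (-4.5808,-3.8461)

-4.58 -3.85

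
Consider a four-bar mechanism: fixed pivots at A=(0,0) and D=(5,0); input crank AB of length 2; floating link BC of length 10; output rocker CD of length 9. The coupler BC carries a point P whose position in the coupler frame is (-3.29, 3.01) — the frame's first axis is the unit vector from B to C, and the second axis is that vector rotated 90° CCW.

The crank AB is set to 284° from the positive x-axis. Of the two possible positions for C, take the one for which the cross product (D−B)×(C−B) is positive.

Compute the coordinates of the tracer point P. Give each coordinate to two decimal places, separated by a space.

A=(0,0), D=(5.00,0)
B = A + 2.00·(cos284°, sin284°) = (0.4838, -1.9406)
|BD| = 4.9154
circle(B,10.00) ∩ circle(D,9.00): a=4.3904, h=8.9847
  candidates: C₊=(0.9705,8.0476) cross=44.164; C₋=(8.0647,-8.4621) cross=-44.164
  mode + wants cross > 0 → take C=(0.9705,8.0476) (cross=44.164)
ex = (C−B)/|BC| = (0.0487,0.9988); ey = (-0.9988,0.0487)
P = B + -3.29·ex + 3.01·ey = (-2.6827,-5.0802)

-2.68 -5.08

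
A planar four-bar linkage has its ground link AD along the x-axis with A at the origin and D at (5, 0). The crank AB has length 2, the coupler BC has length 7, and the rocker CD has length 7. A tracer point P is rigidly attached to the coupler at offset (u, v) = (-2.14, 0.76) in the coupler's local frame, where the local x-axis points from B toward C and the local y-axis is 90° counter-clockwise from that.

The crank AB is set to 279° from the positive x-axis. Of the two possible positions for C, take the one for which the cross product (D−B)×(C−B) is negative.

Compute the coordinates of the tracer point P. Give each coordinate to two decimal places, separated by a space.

-0.63 0.09

A=(0,0), D=(5.00,0)
B = A + 2.00·(cos279°, sin279°) = (0.3129, -1.9754)
|BD| = 5.0864
circle(B,7.00) ∩ circle(D,7.00): a=2.5432, h=6.5217
  candidates: C₊=(0.1236,5.0221) cross=33.172; C₋=(5.1892,-6.9974) cross=-33.172
  mode - wants cross < 0 → take C=(5.1892,-6.9974) (cross=-33.172)
ex = (C−B)/|BC| = (0.6966,-0.7174); ey = (0.7174,0.6966)
P = B + -2.14·ex + 0.76·ey = (-0.6327,0.0894)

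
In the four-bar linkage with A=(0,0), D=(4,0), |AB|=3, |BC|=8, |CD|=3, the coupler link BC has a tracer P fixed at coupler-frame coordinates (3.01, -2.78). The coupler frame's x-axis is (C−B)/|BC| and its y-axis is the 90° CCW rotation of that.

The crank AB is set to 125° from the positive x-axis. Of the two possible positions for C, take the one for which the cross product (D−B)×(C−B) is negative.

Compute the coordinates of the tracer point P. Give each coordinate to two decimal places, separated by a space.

A=(0,0), D=(4.00,0)
B = A + 3.00·(cos125°, sin125°) = (-1.7207, 2.4575)
|BD| = 6.2262
circle(B,8.00) ∩ circle(D,3.00): a=7.5299, h=2.7019
  candidates: C₊=(6.2643,1.9680) cross=16.823; C₋=(4.1314,-2.9971) cross=-16.823
  mode - wants cross < 0 → take C=(4.1314,-2.9971) (cross=-16.823)
ex = (C−B)/|BC| = (0.7315,-0.6818); ey = (0.6818,0.7315)
P = B + 3.01·ex + -2.78·ey = (-1.4143,-1.6284)

-1.41 -1.63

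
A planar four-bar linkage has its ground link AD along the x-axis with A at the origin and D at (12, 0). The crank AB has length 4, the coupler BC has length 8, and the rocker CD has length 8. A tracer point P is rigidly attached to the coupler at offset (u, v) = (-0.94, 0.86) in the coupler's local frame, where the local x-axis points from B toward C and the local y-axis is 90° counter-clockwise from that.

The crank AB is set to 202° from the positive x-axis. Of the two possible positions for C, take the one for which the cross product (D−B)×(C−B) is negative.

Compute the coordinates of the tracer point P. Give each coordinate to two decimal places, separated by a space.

-4.59 -0.57

A=(0,0), D=(12.00,0)
B = A + 4.00·(cos202°, sin202°) = (-3.7087, -1.4984)
|BD| = 15.7800
circle(B,8.00) ∩ circle(D,8.00): a=7.8900, h=1.3220
  candidates: C₊=(4.0201,0.5668) cross=20.861; C₋=(4.2712,-2.0652) cross=-20.861
  mode - wants cross < 0 → take C=(4.2712,-2.0652) (cross=-20.861)
ex = (C−B)/|BC| = (0.9975,-0.0708); ey = (0.0708,0.9975)
P = B + -0.94·ex + 0.86·ey = (-4.5854,-0.5740)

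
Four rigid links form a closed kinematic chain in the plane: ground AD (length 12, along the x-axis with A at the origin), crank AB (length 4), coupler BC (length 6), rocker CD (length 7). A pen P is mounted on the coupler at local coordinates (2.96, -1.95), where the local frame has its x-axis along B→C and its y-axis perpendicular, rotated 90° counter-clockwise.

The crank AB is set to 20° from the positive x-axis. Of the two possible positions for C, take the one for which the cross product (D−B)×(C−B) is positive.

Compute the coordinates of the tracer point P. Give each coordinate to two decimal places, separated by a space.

7.22 2.15

A=(0,0), D=(12.00,0)
B = A + 4.00·(cos20°, sin20°) = (3.7588, 1.3681)
|BD| = 8.3540
circle(B,6.00) ∩ circle(D,7.00): a=3.3989, h=4.9444
  candidates: C₊=(7.9215,5.6891) cross=41.306; C₋=(6.3021,-4.0662) cross=-41.306
  mode + wants cross > 0 → take C=(7.9215,5.6891) (cross=41.306)
ex = (C−B)/|BC| = (0.6938,0.7202); ey = (-0.7202,0.6938)
P = B + 2.96·ex + -1.95·ey = (7.2167,2.1469)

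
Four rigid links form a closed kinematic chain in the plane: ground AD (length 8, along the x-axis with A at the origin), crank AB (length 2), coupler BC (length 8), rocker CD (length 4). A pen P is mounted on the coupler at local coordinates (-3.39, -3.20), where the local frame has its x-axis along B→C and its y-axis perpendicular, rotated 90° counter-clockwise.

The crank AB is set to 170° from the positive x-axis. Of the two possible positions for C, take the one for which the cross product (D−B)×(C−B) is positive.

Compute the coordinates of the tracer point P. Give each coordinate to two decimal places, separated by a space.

-4.03 -3.84

A=(0,0), D=(8.00,0)
B = A + 2.00·(cos170°, sin170°) = (-1.9696, 0.3473)
|BD| = 9.9757
circle(B,8.00) ∩ circle(D,4.00): a=7.3937, h=3.0551
  candidates: C₊=(5.5259,3.1431) cross=30.476; C₋=(5.3132,-2.9633) cross=-30.476
  mode + wants cross > 0 → take C=(5.5259,3.1431) (cross=30.476)
ex = (C−B)/|BC| = (0.9369,0.3495); ey = (-0.3495,0.9369)
P = B + -3.39·ex + -3.20·ey = (-4.0275,-3.8357)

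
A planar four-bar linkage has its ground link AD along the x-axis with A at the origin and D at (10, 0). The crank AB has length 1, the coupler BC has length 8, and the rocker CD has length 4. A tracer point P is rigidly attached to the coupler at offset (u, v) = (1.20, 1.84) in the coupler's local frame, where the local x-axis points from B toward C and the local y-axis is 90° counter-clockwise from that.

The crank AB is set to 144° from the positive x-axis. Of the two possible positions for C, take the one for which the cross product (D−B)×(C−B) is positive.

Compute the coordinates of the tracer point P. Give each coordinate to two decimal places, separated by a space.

-0.10 2.67

A=(0,0), D=(10.00,0)
B = A + 1.00·(cos144°, sin144°) = (-0.8090, 0.5878)
|BD| = 10.8250
circle(B,8.00) ∩ circle(D,4.00): a=7.6296, h=2.4061
  candidates: C₊=(6.9400,2.5761) cross=26.046; C₋=(6.6787,-2.2291) cross=-26.046
  mode + wants cross > 0 → take C=(6.9400,2.5761) (cross=26.046)
ex = (C−B)/|BC| = (0.9686,0.2485); ey = (-0.2485,0.9686)
P = B + 1.20·ex + 1.84·ey = (-0.1040,2.6683)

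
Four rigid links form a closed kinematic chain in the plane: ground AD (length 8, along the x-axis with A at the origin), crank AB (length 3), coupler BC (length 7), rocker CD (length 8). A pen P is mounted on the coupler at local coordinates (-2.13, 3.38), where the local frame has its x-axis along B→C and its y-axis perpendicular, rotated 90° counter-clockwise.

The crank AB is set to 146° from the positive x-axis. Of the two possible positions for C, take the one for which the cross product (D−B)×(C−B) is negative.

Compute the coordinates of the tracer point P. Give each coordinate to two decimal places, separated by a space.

-0.75 5.28

A=(0,0), D=(8.00,0)
B = A + 3.00·(cos146°, sin146°) = (-2.4871, 1.6776)
|BD| = 10.6204
circle(B,7.00) ∩ circle(D,8.00): a=4.6040, h=5.2728
  candidates: C₊=(2.8920,6.1570) cross=56.000; C₋=(1.2262,-4.2563) cross=-56.000
  mode - wants cross < 0 → take C=(1.2262,-4.2563) (cross=-56.000)
ex = (C−B)/|BC| = (0.5305,-0.8477); ey = (0.8477,0.5305)
P = B + -2.13·ex + 3.38·ey = (-0.7518,5.2762)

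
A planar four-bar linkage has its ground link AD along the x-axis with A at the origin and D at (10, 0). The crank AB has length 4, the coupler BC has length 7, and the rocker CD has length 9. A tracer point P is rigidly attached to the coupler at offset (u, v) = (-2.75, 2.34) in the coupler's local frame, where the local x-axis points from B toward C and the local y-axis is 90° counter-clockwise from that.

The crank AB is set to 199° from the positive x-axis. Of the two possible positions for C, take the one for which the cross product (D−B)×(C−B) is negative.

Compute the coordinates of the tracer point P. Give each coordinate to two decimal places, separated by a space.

-5.04 2.08

A=(0,0), D=(10.00,0)
B = A + 4.00·(cos199°, sin199°) = (-3.7821, -1.3023)
|BD| = 13.8435
circle(B,7.00) ∩ circle(D,9.00): a=5.7660, h=3.9691
  candidates: C₊=(1.5849,3.1916) cross=54.946; C₋=(2.3317,-4.7114) cross=-54.946
  mode - wants cross < 0 → take C=(2.3317,-4.7114) (cross=-54.946)
ex = (C−B)/|BC| = (0.8734,-0.4870); ey = (0.4870,0.8734)
P = B + -2.75·ex + 2.34·ey = (-5.0443,2.0808)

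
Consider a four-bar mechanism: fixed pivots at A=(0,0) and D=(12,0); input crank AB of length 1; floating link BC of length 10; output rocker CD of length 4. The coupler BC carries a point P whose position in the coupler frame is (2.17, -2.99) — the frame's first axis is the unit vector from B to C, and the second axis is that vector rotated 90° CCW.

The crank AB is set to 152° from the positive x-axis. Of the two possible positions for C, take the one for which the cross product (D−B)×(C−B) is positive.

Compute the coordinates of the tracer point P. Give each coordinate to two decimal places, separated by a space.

A=(0,0), D=(12.00,0)
B = A + 1.00·(cos152°, sin152°) = (-0.8829, 0.4695)
|BD| = 12.8915
circle(B,10.00) ∩ circle(D,4.00): a=9.7037, h=2.4162
  candidates: C₊=(8.9023,2.5307) cross=31.148; C₋=(8.7263,-2.2985) cross=-31.148
  mode + wants cross > 0 → take C=(8.9023,2.5307) (cross=31.148)
ex = (C−B)/|BC| = (0.9785,0.2061); ey = (-0.2061,0.9785)
P = B + 2.17·ex + -2.99·ey = (1.8568,-2.0090)

1.86 -2.01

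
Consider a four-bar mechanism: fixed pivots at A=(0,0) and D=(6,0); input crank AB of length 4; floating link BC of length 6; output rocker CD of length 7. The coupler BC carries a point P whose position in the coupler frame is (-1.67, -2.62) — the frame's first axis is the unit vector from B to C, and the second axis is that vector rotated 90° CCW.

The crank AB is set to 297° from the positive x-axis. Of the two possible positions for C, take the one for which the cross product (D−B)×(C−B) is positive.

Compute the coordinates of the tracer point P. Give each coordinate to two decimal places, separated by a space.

A=(0,0), D=(6.00,0)
B = A + 4.00·(cos297°, sin297°) = (1.8160, -3.5640)
|BD| = 5.4962
circle(B,6.00) ∩ circle(D,7.00): a=1.5655, h=5.7922
  candidates: C₊=(-0.7482,1.8604) cross=31.835; C₋=(6.7636,-6.9582) cross=-31.835
  mode + wants cross > 0 → take C=(-0.7482,1.8604) (cross=31.835)
ex = (C−B)/|BC| = (-0.4274,0.9041); ey = (-0.9041,-0.4274)
P = B + -1.67·ex + -2.62·ey = (4.8983,-3.9541)

4.90 -3.95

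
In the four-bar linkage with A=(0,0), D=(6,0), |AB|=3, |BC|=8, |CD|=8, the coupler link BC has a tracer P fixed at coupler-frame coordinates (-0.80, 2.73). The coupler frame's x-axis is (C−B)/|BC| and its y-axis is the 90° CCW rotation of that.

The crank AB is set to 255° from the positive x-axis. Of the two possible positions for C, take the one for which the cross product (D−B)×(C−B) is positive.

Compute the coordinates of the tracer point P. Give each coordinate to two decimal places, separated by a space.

A=(0,0), D=(6.00,0)
B = A + 3.00·(cos255°, sin255°) = (-0.7765, -2.8978)
|BD| = 7.3700
circle(B,8.00) ∩ circle(D,8.00): a=3.6850, h=7.1007
  candidates: C₊=(-0.1801,5.0800) cross=52.333; C₋=(5.4037,-7.9777) cross=-52.333
  mode + wants cross > 0 → take C=(-0.1801,5.0800) (cross=52.333)
ex = (C−B)/|BC| = (0.0745,0.9972); ey = (-0.9972,0.0745)
P = B + -0.80·ex + 2.73·ey = (-3.5585,-3.4921)

-3.56 -3.49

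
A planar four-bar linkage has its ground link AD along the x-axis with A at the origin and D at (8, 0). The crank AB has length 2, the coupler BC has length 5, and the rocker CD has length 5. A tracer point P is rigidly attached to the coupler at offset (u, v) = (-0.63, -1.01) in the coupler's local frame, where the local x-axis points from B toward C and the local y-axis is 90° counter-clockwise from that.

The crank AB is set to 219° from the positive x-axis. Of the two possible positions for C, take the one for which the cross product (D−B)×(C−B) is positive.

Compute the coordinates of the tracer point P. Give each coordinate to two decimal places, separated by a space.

-1.74 -2.43

A=(0,0), D=(8.00,0)
B = A + 2.00·(cos219°, sin219°) = (-1.5543, -1.2586)
|BD| = 9.6368
circle(B,5.00) ∩ circle(D,5.00): a=4.8184, h=1.3352
  candidates: C₊=(3.0485,0.6945) cross=12.867; C₋=(3.3972,-1.9531) cross=-12.867
  mode + wants cross > 0 → take C=(3.0485,0.6945) (cross=12.867)
ex = (C−B)/|BC| = (0.9206,0.3906); ey = (-0.3906,0.9206)
P = B + -0.63·ex + -1.01·ey = (-1.7397,-2.4345)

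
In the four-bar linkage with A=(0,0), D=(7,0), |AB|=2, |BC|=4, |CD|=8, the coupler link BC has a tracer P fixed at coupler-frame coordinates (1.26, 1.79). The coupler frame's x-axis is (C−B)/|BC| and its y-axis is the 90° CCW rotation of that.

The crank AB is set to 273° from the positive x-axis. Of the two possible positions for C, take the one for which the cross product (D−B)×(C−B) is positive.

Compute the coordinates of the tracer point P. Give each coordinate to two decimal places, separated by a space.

A=(0,0), D=(7.00,0)
B = A + 2.00·(cos273°, sin273°) = (0.1047, -1.9973)
|BD| = 7.1788
circle(B,4.00) ∩ circle(D,8.00): a=0.2462, h=3.9924
  candidates: C₊=(-0.7696,1.9060) cross=28.661; C₋=(1.4519,-5.7636) cross=-28.661
  mode + wants cross > 0 → take C=(-0.7696,1.9060) (cross=28.661)
ex = (C−B)/|BC| = (-0.2186,0.9758); ey = (-0.9758,-0.2186)
P = B + 1.26·ex + 1.79·ey = (-1.9175,-1.1590)

-1.92 -1.16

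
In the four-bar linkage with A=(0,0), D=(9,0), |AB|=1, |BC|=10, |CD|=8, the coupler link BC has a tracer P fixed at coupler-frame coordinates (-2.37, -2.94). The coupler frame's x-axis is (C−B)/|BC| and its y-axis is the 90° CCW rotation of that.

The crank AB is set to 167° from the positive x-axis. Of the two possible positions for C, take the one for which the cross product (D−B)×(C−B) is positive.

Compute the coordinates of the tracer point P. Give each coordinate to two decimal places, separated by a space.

-0.51 -3.52

A=(0,0), D=(9.00,0)
B = A + 1.00·(cos167°, sin167°) = (-0.9744, 0.2250)
|BD| = 9.9769
circle(B,10.00) ∩ circle(D,8.00): a=6.7926, h=7.3390
  candidates: C₊=(5.9820,7.4089) cross=73.220; C₋=(5.6510,-7.2653) cross=-73.220
  mode + wants cross > 0 → take C=(5.9820,7.4089) (cross=73.220)
ex = (C−B)/|BC| = (0.6956,0.7184); ey = (-0.7184,0.6956)
P = B + -2.37·ex + -2.94·ey = (-0.5110,-3.5228)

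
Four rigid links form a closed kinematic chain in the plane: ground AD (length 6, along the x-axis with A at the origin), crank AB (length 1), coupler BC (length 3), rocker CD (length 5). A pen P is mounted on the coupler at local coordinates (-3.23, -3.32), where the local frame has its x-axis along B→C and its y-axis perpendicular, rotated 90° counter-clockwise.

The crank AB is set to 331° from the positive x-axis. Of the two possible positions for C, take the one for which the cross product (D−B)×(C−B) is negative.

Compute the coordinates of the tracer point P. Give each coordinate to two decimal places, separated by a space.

-3.51 1.02

A=(0,0), D=(6.00,0)
B = A + 1.00·(cos331°, sin331°) = (0.8746, -0.4848)
|BD| = 5.1483
circle(B,3.00) ∩ circle(D,5.00): a=1.0202, h=2.8212
  candidates: C₊=(1.6246,2.4199) cross=14.524; C₋=(2.1560,-3.1974) cross=-14.524
  mode - wants cross < 0 → take C=(2.1560,-3.1974) (cross=-14.524)
ex = (C−B)/|BC| = (0.4271,-0.9042); ey = (0.9042,0.4271)
P = B + -3.23·ex + -3.32·ey = (-3.5069,1.0177)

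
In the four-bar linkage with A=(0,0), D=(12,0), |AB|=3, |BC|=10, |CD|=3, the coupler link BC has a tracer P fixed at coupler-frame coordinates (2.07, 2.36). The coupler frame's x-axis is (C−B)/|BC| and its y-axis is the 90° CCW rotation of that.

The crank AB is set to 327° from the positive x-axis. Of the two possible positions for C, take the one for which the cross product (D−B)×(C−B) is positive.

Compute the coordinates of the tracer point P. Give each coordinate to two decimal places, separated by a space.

A=(0,0), D=(12.00,0)
B = A + 3.00·(cos327°, sin327°) = (2.5160, -1.6339)
|BD| = 9.6237
circle(B,10.00) ∩ circle(D,3.00): a=9.5398, h=2.9988
  candidates: C₊=(11.4081,2.9410) cross=28.860; C₋=(12.4264,-2.9695) cross=-28.860
  mode + wants cross > 0 → take C=(11.4081,2.9410) (cross=28.860)
ex = (C−B)/|BC| = (0.8892,0.4575); ey = (-0.4575,0.8892)
P = B + 2.07·ex + 2.36·ey = (3.2770,1.4116)

3.28 1.41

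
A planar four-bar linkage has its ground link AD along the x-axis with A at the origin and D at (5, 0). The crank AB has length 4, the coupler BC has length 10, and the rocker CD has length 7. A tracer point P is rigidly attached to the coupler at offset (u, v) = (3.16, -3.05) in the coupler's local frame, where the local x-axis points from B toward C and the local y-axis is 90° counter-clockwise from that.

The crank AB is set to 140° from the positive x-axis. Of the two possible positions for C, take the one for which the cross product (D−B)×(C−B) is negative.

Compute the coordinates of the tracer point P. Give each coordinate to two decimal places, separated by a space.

A=(0,0), D=(5.00,0)
B = A + 4.00·(cos140°, sin140°) = (-3.0642, 2.5712)
|BD| = 8.4641
circle(B,10.00) ∩ circle(D,7.00): a=7.2448, h=6.8930
  candidates: C₊=(5.9321,6.9377) cross=58.343; C₋=(1.7444,-6.1968) cross=-58.343
  mode - wants cross < 0 → take C=(1.7444,-6.1968) (cross=-58.343)
ex = (C−B)/|BC| = (0.4809,-0.8768); ey = (0.8768,0.4809)
P = B + 3.16·ex + -3.05·ey = (-4.2189,-1.6661)

-4.22 -1.67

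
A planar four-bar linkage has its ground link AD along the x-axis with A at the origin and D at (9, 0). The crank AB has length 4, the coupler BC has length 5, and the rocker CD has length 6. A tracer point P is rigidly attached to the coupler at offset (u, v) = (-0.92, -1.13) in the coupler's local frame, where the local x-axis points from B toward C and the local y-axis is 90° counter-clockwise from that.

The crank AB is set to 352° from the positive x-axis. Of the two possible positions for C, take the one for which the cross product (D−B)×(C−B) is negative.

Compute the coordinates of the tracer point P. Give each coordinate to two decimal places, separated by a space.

2.56 -0.16

A=(0,0), D=(9.00,0)
B = A + 4.00·(cos352°, sin352°) = (3.9611, -0.5567)
|BD| = 5.0696
circle(B,5.00) ∩ circle(D,6.00): a=1.4499, h=4.7852
  candidates: C₊=(4.8767,4.3587) cross=24.259; C₋=(5.9277,-5.1537) cross=-24.259
  mode - wants cross < 0 → take C=(5.9277,-5.1537) (cross=-24.259)
ex = (C−B)/|BC| = (0.3933,-0.9194); ey = (0.9194,0.3933)
P = B + -0.92·ex + -1.13·ey = (2.5603,-0.1553)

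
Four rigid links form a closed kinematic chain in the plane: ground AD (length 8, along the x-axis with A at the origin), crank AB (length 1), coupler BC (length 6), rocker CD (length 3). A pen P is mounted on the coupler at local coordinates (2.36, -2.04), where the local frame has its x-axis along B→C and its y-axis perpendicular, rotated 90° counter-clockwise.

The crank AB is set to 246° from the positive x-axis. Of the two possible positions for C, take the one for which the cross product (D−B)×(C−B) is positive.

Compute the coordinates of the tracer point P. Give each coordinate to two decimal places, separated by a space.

2.51 -2.02

A=(0,0), D=(8.00,0)
B = A + 1.00·(cos246°, sin246°) = (-0.4067, -0.9135)
|BD| = 8.4562
circle(B,6.00) ∩ circle(D,3.00): a=5.8246, h=1.4403
  candidates: C₊=(5.2281,1.1475) cross=12.179; C₋=(5.5393,-1.7161) cross=-12.179
  mode + wants cross > 0 → take C=(5.2281,1.1475) (cross=12.179)
ex = (C−B)/|BC| = (0.9391,0.3435); ey = (-0.3435,0.9391)
P = B + 2.36·ex + -2.04·ey = (2.5104,-2.0187)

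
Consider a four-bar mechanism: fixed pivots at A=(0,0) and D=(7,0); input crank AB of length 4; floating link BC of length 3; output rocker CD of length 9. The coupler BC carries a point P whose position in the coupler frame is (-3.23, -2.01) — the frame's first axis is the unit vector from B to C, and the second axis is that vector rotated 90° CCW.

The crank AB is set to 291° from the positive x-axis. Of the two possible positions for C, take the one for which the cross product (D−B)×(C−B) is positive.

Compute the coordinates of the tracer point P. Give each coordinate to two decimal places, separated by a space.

5.05 -2.56

A=(0,0), D=(7.00,0)
B = A + 4.00·(cos291°, sin291°) = (1.4335, -3.7343)
|BD| = 6.7031
circle(B,3.00) ∩ circle(D,9.00): a=-2.0191, h=2.2188
  candidates: C₊=(-1.4794,-3.0166) cross=14.873; C₋=(0.9928,-6.7018) cross=-14.873
  mode + wants cross > 0 → take C=(-1.4794,-3.0166) (cross=14.873)
ex = (C−B)/|BC| = (-0.9710,0.2392); ey = (-0.2392,-0.9710)
P = B + -3.23·ex + -2.01·ey = (5.0506,-2.5555)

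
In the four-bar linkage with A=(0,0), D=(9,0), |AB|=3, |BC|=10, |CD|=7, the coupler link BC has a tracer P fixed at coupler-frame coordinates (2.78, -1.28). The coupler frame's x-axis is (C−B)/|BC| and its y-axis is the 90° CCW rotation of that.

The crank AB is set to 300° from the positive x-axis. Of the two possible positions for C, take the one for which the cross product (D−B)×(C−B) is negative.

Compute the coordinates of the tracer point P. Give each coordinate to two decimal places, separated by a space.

3.48 -4.93

A=(0,0), D=(9.00,0)
B = A + 3.00·(cos300°, sin300°) = (1.5000, -2.5981)
|BD| = 7.9373
circle(B,10.00) ∩ circle(D,7.00): a=7.1813, h=6.9591
  candidates: C₊=(6.0078,6.3283) cross=55.236; C₋=(10.5636,-6.8231) cross=-55.236
  mode - wants cross < 0 → take C=(10.5636,-6.8231) (cross=-55.236)
ex = (C−B)/|BC| = (0.9064,-0.4225); ey = (0.4225,0.9064)
P = B + 2.78·ex + -1.28·ey = (3.4789,-4.9328)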